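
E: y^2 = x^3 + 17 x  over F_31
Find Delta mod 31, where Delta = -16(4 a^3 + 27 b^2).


4 a^3 + 27 b^2 = 4*17^3 + 27*0^2 = 19652 + 0 = 19652
Delta = -16 * (19652) = -314432
Delta mod 31 = 1

Delta = 1 (mod 31)


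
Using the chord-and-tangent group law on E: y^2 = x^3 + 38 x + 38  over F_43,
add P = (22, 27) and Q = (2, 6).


P != Q, so use the chord formula.
s = (y2 - y1) / (x2 - x1) = (22) / (23) mod 43 = 29
x3 = s^2 - x1 - x2 mod 43 = 29^2 - 22 - 2 = 0
y3 = s (x1 - x3) - y1 mod 43 = 29 * (22 - 0) - 27 = 9

P + Q = (0, 9)


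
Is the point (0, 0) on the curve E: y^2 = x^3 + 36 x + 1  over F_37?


Check whether y^2 = x^3 + 36 x + 1 (mod 37) for (x, y) = (0, 0).
LHS: y^2 = 0^2 mod 37 = 0
RHS: x^3 + 36 x + 1 = 0^3 + 36*0 + 1 mod 37 = 1
LHS != RHS

No, not on the curve


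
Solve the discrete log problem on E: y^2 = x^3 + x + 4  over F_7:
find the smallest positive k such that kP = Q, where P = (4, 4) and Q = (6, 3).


Enumerate multiples of P until we hit Q = (6, 3):
  1P = (4, 4)
  2P = (6, 3)
Match found at i = 2.

k = 2


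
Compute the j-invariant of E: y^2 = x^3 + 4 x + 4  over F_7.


Delta = -16(4 a^3 + 27 b^2) mod 7 = 3
-1728 * (4 a)^3 = -1728 * (4*4)^3 mod 7 = 1
j = 1 * 3^(-1) mod 7 = 5

j = 5 (mod 7)


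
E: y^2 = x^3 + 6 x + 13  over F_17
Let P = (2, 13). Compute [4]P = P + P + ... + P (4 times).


k = 4 = 100_2 (binary, LSB first: 001)
Double-and-add from P = (2, 13):
  bit 0 = 0: acc unchanged = O
  bit 1 = 0: acc unchanged = O
  bit 2 = 1: acc = O + (2, 4) = (2, 4)

4P = (2, 4)


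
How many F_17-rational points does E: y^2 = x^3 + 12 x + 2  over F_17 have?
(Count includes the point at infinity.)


For each x in F_17, count y with y^2 = x^3 + 12 x + 2 mod 17:
  x = 0: RHS = 2, y in [6, 11]  -> 2 point(s)
  x = 1: RHS = 15, y in [7, 10]  -> 2 point(s)
  x = 2: RHS = 0, y in [0]  -> 1 point(s)
  x = 5: RHS = 0, y in [0]  -> 1 point(s)
  x = 6: RHS = 1, y in [1, 16]  -> 2 point(s)
  x = 7: RHS = 4, y in [2, 15]  -> 2 point(s)
  x = 8: RHS = 15, y in [7, 10]  -> 2 point(s)
  x = 10: RHS = 0, y in [0]  -> 1 point(s)
  x = 12: RHS = 4, y in [2, 15]  -> 2 point(s)
  x = 13: RHS = 9, y in [3, 14]  -> 2 point(s)
  x = 15: RHS = 4, y in [2, 15]  -> 2 point(s)
Affine points: 19. Add the point at infinity: total = 20.

#E(F_17) = 20


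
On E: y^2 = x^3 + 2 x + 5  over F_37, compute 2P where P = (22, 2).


Doubling: s = (3 x1^2 + a) / (2 y1)
s = (3*22^2 + 2) / (2*2) mod 37 = 12
x3 = s^2 - 2 x1 mod 37 = 12^2 - 2*22 = 26
y3 = s (x1 - x3) - y1 mod 37 = 12 * (22 - 26) - 2 = 24

2P = (26, 24)


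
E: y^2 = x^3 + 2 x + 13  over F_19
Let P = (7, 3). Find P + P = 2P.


Doubling: s = (3 x1^2 + a) / (2 y1)
s = (3*7^2 + 2) / (2*3) mod 19 = 9
x3 = s^2 - 2 x1 mod 19 = 9^2 - 2*7 = 10
y3 = s (x1 - x3) - y1 mod 19 = 9 * (7 - 10) - 3 = 8

2P = (10, 8)


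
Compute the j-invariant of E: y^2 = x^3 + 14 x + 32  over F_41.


Delta = -16(4 a^3 + 27 b^2) mod 41 = 9
-1728 * (4 a)^3 = -1728 * (4*14)^3 mod 41 = 4
j = 4 * 9^(-1) mod 41 = 5

j = 5 (mod 41)


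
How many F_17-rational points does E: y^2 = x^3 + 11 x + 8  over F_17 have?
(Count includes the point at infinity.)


For each x in F_17, count y with y^2 = x^3 + 11 x + 8 mod 17:
  x = 0: RHS = 8, y in [5, 12]  -> 2 point(s)
  x = 2: RHS = 4, y in [2, 15]  -> 2 point(s)
  x = 3: RHS = 0, y in [0]  -> 1 point(s)
  x = 5: RHS = 1, y in [1, 16]  -> 2 point(s)
  x = 6: RHS = 1, y in [1, 16]  -> 2 point(s)
  x = 8: RHS = 13, y in [8, 9]  -> 2 point(s)
  x = 10: RHS = 13, y in [8, 9]  -> 2 point(s)
  x = 11: RHS = 15, y in [7, 10]  -> 2 point(s)
  x = 12: RHS = 15, y in [7, 10]  -> 2 point(s)
  x = 13: RHS = 2, y in [6, 11]  -> 2 point(s)
  x = 14: RHS = 16, y in [4, 13]  -> 2 point(s)
  x = 16: RHS = 13, y in [8, 9]  -> 2 point(s)
Affine points: 23. Add the point at infinity: total = 24.

#E(F_17) = 24


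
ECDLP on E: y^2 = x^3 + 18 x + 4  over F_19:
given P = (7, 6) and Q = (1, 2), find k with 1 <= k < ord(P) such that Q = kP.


Enumerate multiples of P until we hit Q = (1, 2):
  1P = (7, 6)
  2P = (10, 5)
  3P = (0, 17)
  4P = (4, 11)
  5P = (15, 1)
  6P = (6, 10)
  7P = (3, 16)
  8P = (1, 17)
  9P = (17, 6)
  10P = (14, 13)
  11P = (18, 2)
  12P = (18, 17)
  13P = (14, 6)
  14P = (17, 13)
  15P = (1, 2)
Match found at i = 15.

k = 15


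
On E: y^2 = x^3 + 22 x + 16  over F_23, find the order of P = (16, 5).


Compute successive multiples of P until we hit O:
  1P = (16, 5)
  2P = (22, 4)
  3P = (1, 4)
  4P = (15, 15)
  5P = (0, 19)
  6P = (11, 5)
  7P = (19, 18)
  8P = (17, 6)
  ... (continuing to 20P)
  20P = O

ord(P) = 20


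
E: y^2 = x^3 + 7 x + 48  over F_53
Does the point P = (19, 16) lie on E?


Check whether y^2 = x^3 + 7 x + 48 (mod 53) for (x, y) = (19, 16).
LHS: y^2 = 16^2 mod 53 = 44
RHS: x^3 + 7 x + 48 = 19^3 + 7*19 + 48 mod 53 = 44
LHS = RHS

Yes, on the curve


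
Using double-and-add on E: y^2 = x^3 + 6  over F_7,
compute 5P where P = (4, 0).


k = 5 = 101_2 (binary, LSB first: 101)
Double-and-add from P = (4, 0):
  bit 0 = 1: acc = O + (4, 0) = (4, 0)
  bit 1 = 0: acc unchanged = (4, 0)
  bit 2 = 1: acc = (4, 0) + O = (4, 0)

5P = (4, 0)


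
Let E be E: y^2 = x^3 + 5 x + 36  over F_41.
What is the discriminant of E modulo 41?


4 a^3 + 27 b^2 = 4*5^3 + 27*36^2 = 500 + 34992 = 35492
Delta = -16 * (35492) = -567872
Delta mod 41 = 19

Delta = 19 (mod 41)


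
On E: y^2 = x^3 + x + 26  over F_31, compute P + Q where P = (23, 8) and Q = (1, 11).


P != Q, so use the chord formula.
s = (y2 - y1) / (x2 - x1) = (3) / (9) mod 31 = 21
x3 = s^2 - x1 - x2 mod 31 = 21^2 - 23 - 1 = 14
y3 = s (x1 - x3) - y1 mod 31 = 21 * (23 - 14) - 8 = 26

P + Q = (14, 26)


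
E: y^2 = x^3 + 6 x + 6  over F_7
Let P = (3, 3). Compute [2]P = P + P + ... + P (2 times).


k = 2 = 10_2 (binary, LSB first: 01)
Double-and-add from P = (3, 3):
  bit 0 = 0: acc unchanged = O
  bit 1 = 1: acc = O + (5, 0) = (5, 0)

2P = (5, 0)


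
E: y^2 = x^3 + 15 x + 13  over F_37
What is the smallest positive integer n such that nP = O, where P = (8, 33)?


Compute successive multiples of P until we hit O:
  1P = (8, 33)
  2P = (17, 1)
  3P = (5, 18)
  4P = (12, 21)
  5P = (26, 21)
  6P = (24, 27)
  7P = (30, 3)
  8P = (3, 14)
  ... (continuing to 22P)
  22P = O

ord(P) = 22


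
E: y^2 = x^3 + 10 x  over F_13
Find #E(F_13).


For each x in F_13, count y with y^2 = x^3 + 10 x + 0 mod 13:
  x = 0: RHS = 0, y in [0]  -> 1 point(s)
  x = 4: RHS = 0, y in [0]  -> 1 point(s)
  x = 6: RHS = 3, y in [4, 9]  -> 2 point(s)
  x = 7: RHS = 10, y in [6, 7]  -> 2 point(s)
  x = 9: RHS = 0, y in [0]  -> 1 point(s)
Affine points: 7. Add the point at infinity: total = 8.

#E(F_13) = 8


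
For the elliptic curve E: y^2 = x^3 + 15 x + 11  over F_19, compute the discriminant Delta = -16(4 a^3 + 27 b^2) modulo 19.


4 a^3 + 27 b^2 = 4*15^3 + 27*11^2 = 13500 + 3267 = 16767
Delta = -16 * (16767) = -268272
Delta mod 19 = 8

Delta = 8 (mod 19)


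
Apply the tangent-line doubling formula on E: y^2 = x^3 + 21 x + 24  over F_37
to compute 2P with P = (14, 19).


Doubling: s = (3 x1^2 + a) / (2 y1)
s = (3*14^2 + 21) / (2*19) mod 37 = 17
x3 = s^2 - 2 x1 mod 37 = 17^2 - 2*14 = 2
y3 = s (x1 - x3) - y1 mod 37 = 17 * (14 - 2) - 19 = 0

2P = (2, 0)


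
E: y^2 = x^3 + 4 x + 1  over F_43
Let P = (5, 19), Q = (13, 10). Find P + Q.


P != Q, so use the chord formula.
s = (y2 - y1) / (x2 - x1) = (34) / (8) mod 43 = 15
x3 = s^2 - x1 - x2 mod 43 = 15^2 - 5 - 13 = 35
y3 = s (x1 - x3) - y1 mod 43 = 15 * (5 - 35) - 19 = 4

P + Q = (35, 4)


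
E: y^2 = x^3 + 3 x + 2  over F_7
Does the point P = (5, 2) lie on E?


Check whether y^2 = x^3 + 3 x + 2 (mod 7) for (x, y) = (5, 2).
LHS: y^2 = 2^2 mod 7 = 4
RHS: x^3 + 3 x + 2 = 5^3 + 3*5 + 2 mod 7 = 2
LHS != RHS

No, not on the curve


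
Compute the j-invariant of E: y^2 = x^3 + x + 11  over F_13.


Delta = -16(4 a^3 + 27 b^2) mod 13 = 2
-1728 * (4 a)^3 = -1728 * (4*1)^3 mod 13 = 12
j = 12 * 2^(-1) mod 13 = 6

j = 6 (mod 13)


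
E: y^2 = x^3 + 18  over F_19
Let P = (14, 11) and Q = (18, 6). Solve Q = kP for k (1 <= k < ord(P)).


Enumerate multiples of P until we hit Q = (18, 6):
  1P = (14, 11)
  2P = (8, 6)
  3P = (13, 12)
  4P = (12, 6)
  5P = (4, 14)
  6P = (18, 13)
  7P = (11, 0)
  8P = (18, 6)
Match found at i = 8.

k = 8


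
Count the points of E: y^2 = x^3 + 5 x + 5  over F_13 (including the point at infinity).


For each x in F_13, count y with y^2 = x^3 + 5 x + 5 mod 13:
  x = 2: RHS = 10, y in [6, 7]  -> 2 point(s)
  x = 5: RHS = 12, y in [5, 8]  -> 2 point(s)
  x = 6: RHS = 4, y in [2, 11]  -> 2 point(s)
  x = 9: RHS = 12, y in [5, 8]  -> 2 point(s)
  x = 11: RHS = 0, y in [0]  -> 1 point(s)
  x = 12: RHS = 12, y in [5, 8]  -> 2 point(s)
Affine points: 11. Add the point at infinity: total = 12.

#E(F_13) = 12


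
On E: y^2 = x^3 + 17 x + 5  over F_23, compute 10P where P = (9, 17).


k = 10 = 1010_2 (binary, LSB first: 0101)
Double-and-add from P = (9, 17):
  bit 0 = 0: acc unchanged = O
  bit 1 = 1: acc = O + (17, 3) = (17, 3)
  bit 2 = 0: acc unchanged = (17, 3)
  bit 3 = 1: acc = (17, 3) + (5, 10) = (13, 10)

10P = (13, 10)


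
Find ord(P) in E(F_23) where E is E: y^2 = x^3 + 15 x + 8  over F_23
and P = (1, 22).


Compute successive multiples of P until we hit O:
  1P = (1, 22)
  2P = (10, 13)
  3P = (13, 13)
  4P = (11, 20)
  5P = (0, 10)
  6P = (5, 22)
  7P = (17, 1)
  8P = (14, 8)
  ... (continuing to 20P)
  20P = O

ord(P) = 20


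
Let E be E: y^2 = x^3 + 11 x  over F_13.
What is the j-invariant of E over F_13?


Delta = -16(4 a^3 + 27 b^2) mod 13 = 5
-1728 * (4 a)^3 = -1728 * (4*11)^3 mod 13 = 8
j = 8 * 5^(-1) mod 13 = 12

j = 12 (mod 13)


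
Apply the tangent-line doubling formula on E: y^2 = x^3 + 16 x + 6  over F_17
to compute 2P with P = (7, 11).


Doubling: s = (3 x1^2 + a) / (2 y1)
s = (3*7^2 + 16) / (2*11) mod 17 = 2
x3 = s^2 - 2 x1 mod 17 = 2^2 - 2*7 = 7
y3 = s (x1 - x3) - y1 mod 17 = 2 * (7 - 7) - 11 = 6

2P = (7, 6)


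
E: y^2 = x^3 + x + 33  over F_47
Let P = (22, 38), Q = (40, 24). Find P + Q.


P != Q, so use the chord formula.
s = (y2 - y1) / (x2 - x1) = (33) / (18) mod 47 = 41
x3 = s^2 - x1 - x2 mod 47 = 41^2 - 22 - 40 = 21
y3 = s (x1 - x3) - y1 mod 47 = 41 * (22 - 21) - 38 = 3

P + Q = (21, 3)


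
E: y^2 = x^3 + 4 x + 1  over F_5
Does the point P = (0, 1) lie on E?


Check whether y^2 = x^3 + 4 x + 1 (mod 5) for (x, y) = (0, 1).
LHS: y^2 = 1^2 mod 5 = 1
RHS: x^3 + 4 x + 1 = 0^3 + 4*0 + 1 mod 5 = 1
LHS = RHS

Yes, on the curve


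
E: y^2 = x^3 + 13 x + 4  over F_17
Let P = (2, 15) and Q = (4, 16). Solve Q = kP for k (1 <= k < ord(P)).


Enumerate multiples of P until we hit Q = (4, 16):
  1P = (2, 15)
  2P = (0, 15)
  3P = (15, 2)
  4P = (1, 1)
  5P = (6, 14)
  6P = (8, 12)
  7P = (3, 11)
  8P = (11, 4)
  9P = (12, 1)
  10P = (7, 9)
  11P = (4, 1)
  12P = (9, 0)
  13P = (4, 16)
Match found at i = 13.

k = 13


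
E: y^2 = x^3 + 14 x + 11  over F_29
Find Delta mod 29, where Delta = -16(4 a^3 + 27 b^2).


4 a^3 + 27 b^2 = 4*14^3 + 27*11^2 = 10976 + 3267 = 14243
Delta = -16 * (14243) = -227888
Delta mod 29 = 23

Delta = 23 (mod 29)


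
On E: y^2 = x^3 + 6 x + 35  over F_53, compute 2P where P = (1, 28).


Doubling: s = (3 x1^2 + a) / (2 y1)
s = (3*1^2 + 6) / (2*28) mod 53 = 3
x3 = s^2 - 2 x1 mod 53 = 3^2 - 2*1 = 7
y3 = s (x1 - x3) - y1 mod 53 = 3 * (1 - 7) - 28 = 7

2P = (7, 7)


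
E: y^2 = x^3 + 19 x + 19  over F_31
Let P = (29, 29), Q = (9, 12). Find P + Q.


P != Q, so use the chord formula.
s = (y2 - y1) / (x2 - x1) = (14) / (11) mod 31 = 21
x3 = s^2 - x1 - x2 mod 31 = 21^2 - 29 - 9 = 0
y3 = s (x1 - x3) - y1 mod 31 = 21 * (29 - 0) - 29 = 22

P + Q = (0, 22)


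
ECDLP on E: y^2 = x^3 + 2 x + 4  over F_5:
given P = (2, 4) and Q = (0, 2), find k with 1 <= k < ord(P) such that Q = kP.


Enumerate multiples of P until we hit Q = (0, 2):
  1P = (2, 4)
  2P = (0, 2)
Match found at i = 2.

k = 2


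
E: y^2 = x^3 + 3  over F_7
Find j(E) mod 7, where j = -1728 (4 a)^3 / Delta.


Delta = -16(4 a^3 + 27 b^2) mod 7 = 4
-1728 * (4 a)^3 = -1728 * (4*0)^3 mod 7 = 0
j = 0 * 4^(-1) mod 7 = 0

j = 0 (mod 7)


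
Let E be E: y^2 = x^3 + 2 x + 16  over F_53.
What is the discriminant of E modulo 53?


4 a^3 + 27 b^2 = 4*2^3 + 27*16^2 = 32 + 6912 = 6944
Delta = -16 * (6944) = -111104
Delta mod 53 = 37

Delta = 37 (mod 53)


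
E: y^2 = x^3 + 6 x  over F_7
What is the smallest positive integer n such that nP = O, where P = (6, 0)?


Compute successive multiples of P until we hit O:
  1P = (6, 0)
  2P = O

ord(P) = 2


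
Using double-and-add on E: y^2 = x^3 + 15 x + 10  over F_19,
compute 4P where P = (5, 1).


k = 4 = 100_2 (binary, LSB first: 001)
Double-and-add from P = (5, 1):
  bit 0 = 0: acc unchanged = O
  bit 1 = 0: acc unchanged = O
  bit 2 = 1: acc = O + (15, 0) = (15, 0)

4P = (15, 0)


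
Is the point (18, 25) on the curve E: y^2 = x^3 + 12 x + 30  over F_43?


Check whether y^2 = x^3 + 12 x + 30 (mod 43) for (x, y) = (18, 25).
LHS: y^2 = 25^2 mod 43 = 23
RHS: x^3 + 12 x + 30 = 18^3 + 12*18 + 30 mod 43 = 15
LHS != RHS

No, not on the curve


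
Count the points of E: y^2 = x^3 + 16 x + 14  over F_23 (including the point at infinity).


For each x in F_23, count y with y^2 = x^3 + 16 x + 14 mod 23:
  x = 1: RHS = 8, y in [10, 13]  -> 2 point(s)
  x = 2: RHS = 8, y in [10, 13]  -> 2 point(s)
  x = 4: RHS = 4, y in [2, 21]  -> 2 point(s)
  x = 5: RHS = 12, y in [9, 14]  -> 2 point(s)
  x = 6: RHS = 4, y in [2, 21]  -> 2 point(s)
  x = 7: RHS = 9, y in [3, 20]  -> 2 point(s)
  x = 9: RHS = 13, y in [6, 17]  -> 2 point(s)
  x = 10: RHS = 1, y in [1, 22]  -> 2 point(s)
  x = 11: RHS = 3, y in [7, 16]  -> 2 point(s)
  x = 12: RHS = 2, y in [5, 18]  -> 2 point(s)
  x = 13: RHS = 4, y in [2, 21]  -> 2 point(s)
  x = 15: RHS = 18, y in [8, 15]  -> 2 point(s)
  x = 17: RHS = 1, y in [1, 22]  -> 2 point(s)
  x = 18: RHS = 16, y in [4, 19]  -> 2 point(s)
  x = 19: RHS = 1, y in [1, 22]  -> 2 point(s)
  x = 20: RHS = 8, y in [10, 13]  -> 2 point(s)
Affine points: 32. Add the point at infinity: total = 33.

#E(F_23) = 33


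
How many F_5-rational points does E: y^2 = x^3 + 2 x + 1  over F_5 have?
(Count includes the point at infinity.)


For each x in F_5, count y with y^2 = x^3 + 2 x + 1 mod 5:
  x = 0: RHS = 1, y in [1, 4]  -> 2 point(s)
  x = 1: RHS = 4, y in [2, 3]  -> 2 point(s)
  x = 3: RHS = 4, y in [2, 3]  -> 2 point(s)
Affine points: 6. Add the point at infinity: total = 7.

#E(F_5) = 7


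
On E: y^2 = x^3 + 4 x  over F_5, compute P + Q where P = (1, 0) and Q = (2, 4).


P != Q, so use the chord formula.
s = (y2 - y1) / (x2 - x1) = (4) / (1) mod 5 = 4
x3 = s^2 - x1 - x2 mod 5 = 4^2 - 1 - 2 = 3
y3 = s (x1 - x3) - y1 mod 5 = 4 * (1 - 3) - 0 = 2

P + Q = (3, 2)


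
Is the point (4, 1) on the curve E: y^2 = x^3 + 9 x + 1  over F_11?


Check whether y^2 = x^3 + 9 x + 1 (mod 11) for (x, y) = (4, 1).
LHS: y^2 = 1^2 mod 11 = 1
RHS: x^3 + 9 x + 1 = 4^3 + 9*4 + 1 mod 11 = 2
LHS != RHS

No, not on the curve


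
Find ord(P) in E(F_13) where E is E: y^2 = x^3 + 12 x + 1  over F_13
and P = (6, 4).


Compute successive multiples of P until we hit O:
  1P = (6, 4)
  2P = (5, 11)
  3P = (12, 12)
  4P = (4, 3)
  5P = (0, 12)
  6P = (3, 5)
  7P = (7, 5)
  8P = (1, 1)
  ... (continuing to 19P)
  19P = O

ord(P) = 19


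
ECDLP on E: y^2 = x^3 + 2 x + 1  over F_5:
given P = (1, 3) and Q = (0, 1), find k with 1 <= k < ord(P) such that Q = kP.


Enumerate multiples of P until we hit Q = (0, 1):
  1P = (1, 3)
  2P = (3, 2)
  3P = (0, 4)
  4P = (0, 1)
Match found at i = 4.

k = 4


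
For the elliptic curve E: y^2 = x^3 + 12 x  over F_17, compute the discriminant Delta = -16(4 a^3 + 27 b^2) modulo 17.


4 a^3 + 27 b^2 = 4*12^3 + 27*0^2 = 6912 + 0 = 6912
Delta = -16 * (6912) = -110592
Delta mod 17 = 10

Delta = 10 (mod 17)


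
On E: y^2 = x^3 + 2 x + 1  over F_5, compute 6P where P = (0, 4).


k = 6 = 110_2 (binary, LSB first: 011)
Double-and-add from P = (0, 4):
  bit 0 = 0: acc unchanged = O
  bit 1 = 1: acc = O + (1, 2) = (1, 2)
  bit 2 = 1: acc = (1, 2) + (3, 3) = (0, 1)

6P = (0, 1)


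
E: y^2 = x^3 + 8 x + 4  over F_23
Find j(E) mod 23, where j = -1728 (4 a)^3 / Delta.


Delta = -16(4 a^3 + 27 b^2) mod 23 = 18
-1728 * (4 a)^3 = -1728 * (4*8)^3 mod 23 = 21
j = 21 * 18^(-1) mod 23 = 5

j = 5 (mod 23)


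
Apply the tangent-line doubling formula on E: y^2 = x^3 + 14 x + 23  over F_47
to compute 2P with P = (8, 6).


Doubling: s = (3 x1^2 + a) / (2 y1)
s = (3*8^2 + 14) / (2*6) mod 47 = 25
x3 = s^2 - 2 x1 mod 47 = 25^2 - 2*8 = 45
y3 = s (x1 - x3) - y1 mod 47 = 25 * (8 - 45) - 6 = 9

2P = (45, 9)


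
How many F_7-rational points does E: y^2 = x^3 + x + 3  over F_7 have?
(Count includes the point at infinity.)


For each x in F_7, count y with y^2 = x^3 + 1 x + 3 mod 7:
  x = 4: RHS = 1, y in [1, 6]  -> 2 point(s)
  x = 5: RHS = 0, y in [0]  -> 1 point(s)
  x = 6: RHS = 1, y in [1, 6]  -> 2 point(s)
Affine points: 5. Add the point at infinity: total = 6.

#E(F_7) = 6


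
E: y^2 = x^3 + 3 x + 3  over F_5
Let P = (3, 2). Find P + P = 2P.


Doubling: s = (3 x1^2 + a) / (2 y1)
s = (3*3^2 + 3) / (2*2) mod 5 = 0
x3 = s^2 - 2 x1 mod 5 = 0^2 - 2*3 = 4
y3 = s (x1 - x3) - y1 mod 5 = 0 * (3 - 4) - 2 = 3

2P = (4, 3)


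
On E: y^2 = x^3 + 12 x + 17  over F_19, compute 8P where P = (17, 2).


k = 8 = 1000_2 (binary, LSB first: 0001)
Double-and-add from P = (17, 2):
  bit 0 = 0: acc unchanged = O
  bit 1 = 0: acc unchanged = O
  bit 2 = 0: acc unchanged = O
  bit 3 = 1: acc = O + (3, 2) = (3, 2)

8P = (3, 2)


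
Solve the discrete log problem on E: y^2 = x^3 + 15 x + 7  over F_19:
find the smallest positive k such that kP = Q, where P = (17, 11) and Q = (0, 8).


Enumerate multiples of P until we hit Q = (0, 8):
  1P = (17, 11)
  2P = (9, 4)
  3P = (0, 11)
  4P = (2, 8)
  5P = (16, 12)
  6P = (6, 16)
  7P = (5, 6)
  8P = (1, 2)
  9P = (10, 6)
  10P = (15, 4)
  11P = (4, 6)
  12P = (14, 15)
  13P = (13, 9)
  14P = (13, 10)
  15P = (14, 4)
  16P = (4, 13)
  17P = (15, 15)
  18P = (10, 13)
  19P = (1, 17)
  20P = (5, 13)
  21P = (6, 3)
  22P = (16, 7)
  23P = (2, 11)
  24P = (0, 8)
Match found at i = 24.

k = 24


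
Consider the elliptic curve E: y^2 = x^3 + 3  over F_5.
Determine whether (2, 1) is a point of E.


Check whether y^2 = x^3 + 0 x + 3 (mod 5) for (x, y) = (2, 1).
LHS: y^2 = 1^2 mod 5 = 1
RHS: x^3 + 0 x + 3 = 2^3 + 0*2 + 3 mod 5 = 1
LHS = RHS

Yes, on the curve


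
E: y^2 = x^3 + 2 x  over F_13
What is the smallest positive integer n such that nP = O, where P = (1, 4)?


Compute successive multiples of P until we hit O:
  1P = (1, 4)
  2P = (12, 7)
  3P = (12, 6)
  4P = (1, 9)
  5P = O

ord(P) = 5


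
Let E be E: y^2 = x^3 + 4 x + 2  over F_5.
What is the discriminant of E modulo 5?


4 a^3 + 27 b^2 = 4*4^3 + 27*2^2 = 256 + 108 = 364
Delta = -16 * (364) = -5824
Delta mod 5 = 1

Delta = 1 (mod 5)


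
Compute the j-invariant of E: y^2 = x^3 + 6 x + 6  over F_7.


Delta = -16(4 a^3 + 27 b^2) mod 7 = 3
-1728 * (4 a)^3 = -1728 * (4*6)^3 mod 7 = 6
j = 6 * 3^(-1) mod 7 = 2

j = 2 (mod 7)


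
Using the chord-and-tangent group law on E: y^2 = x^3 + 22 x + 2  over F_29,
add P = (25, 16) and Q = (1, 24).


P != Q, so use the chord formula.
s = (y2 - y1) / (x2 - x1) = (8) / (5) mod 29 = 19
x3 = s^2 - x1 - x2 mod 29 = 19^2 - 25 - 1 = 16
y3 = s (x1 - x3) - y1 mod 29 = 19 * (25 - 16) - 16 = 10

P + Q = (16, 10)


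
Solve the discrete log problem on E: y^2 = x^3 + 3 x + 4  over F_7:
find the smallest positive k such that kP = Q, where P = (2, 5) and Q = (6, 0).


Enumerate multiples of P until we hit Q = (6, 0):
  1P = (2, 5)
  2P = (0, 5)
  3P = (5, 2)
  4P = (1, 1)
  5P = (6, 0)
Match found at i = 5.

k = 5


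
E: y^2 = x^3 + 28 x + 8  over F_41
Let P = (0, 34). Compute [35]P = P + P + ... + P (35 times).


k = 35 = 100011_2 (binary, LSB first: 110001)
Double-and-add from P = (0, 34):
  bit 0 = 1: acc = O + (0, 34) = (0, 34)
  bit 1 = 1: acc = (0, 34) + (4, 15) = (16, 1)
  bit 2 = 0: acc unchanged = (16, 1)
  bit 3 = 0: acc unchanged = (16, 1)
  bit 4 = 0: acc unchanged = (16, 1)
  bit 5 = 1: acc = (16, 1) + (3, 23) = (4, 26)

35P = (4, 26)


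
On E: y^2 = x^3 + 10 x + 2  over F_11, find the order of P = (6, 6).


Compute successive multiples of P until we hit O:
  1P = (6, 6)
  2P = (8, 0)
  3P = (6, 5)
  4P = O

ord(P) = 4


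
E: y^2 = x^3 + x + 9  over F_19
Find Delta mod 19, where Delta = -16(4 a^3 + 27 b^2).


4 a^3 + 27 b^2 = 4*1^3 + 27*9^2 = 4 + 2187 = 2191
Delta = -16 * (2191) = -35056
Delta mod 19 = 18

Delta = 18 (mod 19)


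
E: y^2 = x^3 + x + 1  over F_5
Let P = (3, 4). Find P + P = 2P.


Doubling: s = (3 x1^2 + a) / (2 y1)
s = (3*3^2 + 1) / (2*4) mod 5 = 1
x3 = s^2 - 2 x1 mod 5 = 1^2 - 2*3 = 0
y3 = s (x1 - x3) - y1 mod 5 = 1 * (3 - 0) - 4 = 4

2P = (0, 4)


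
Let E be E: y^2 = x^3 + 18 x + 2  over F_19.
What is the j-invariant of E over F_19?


Delta = -16(4 a^3 + 27 b^2) mod 19 = 8
-1728 * (4 a)^3 = -1728 * (4*18)^3 mod 19 = 12
j = 12 * 8^(-1) mod 19 = 11

j = 11 (mod 19)


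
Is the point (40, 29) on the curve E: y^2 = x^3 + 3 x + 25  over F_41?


Check whether y^2 = x^3 + 3 x + 25 (mod 41) for (x, y) = (40, 29).
LHS: y^2 = 29^2 mod 41 = 21
RHS: x^3 + 3 x + 25 = 40^3 + 3*40 + 25 mod 41 = 21
LHS = RHS

Yes, on the curve


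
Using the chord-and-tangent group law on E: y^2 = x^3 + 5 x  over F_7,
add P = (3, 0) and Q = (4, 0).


P != Q, so use the chord formula.
s = (y2 - y1) / (x2 - x1) = (0) / (1) mod 7 = 0
x3 = s^2 - x1 - x2 mod 7 = 0^2 - 3 - 4 = 0
y3 = s (x1 - x3) - y1 mod 7 = 0 * (3 - 0) - 0 = 0

P + Q = (0, 0)


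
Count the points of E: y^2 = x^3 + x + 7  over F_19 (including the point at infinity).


For each x in F_19, count y with y^2 = x^3 + 1 x + 7 mod 19:
  x = 0: RHS = 7, y in [8, 11]  -> 2 point(s)
  x = 1: RHS = 9, y in [3, 16]  -> 2 point(s)
  x = 2: RHS = 17, y in [6, 13]  -> 2 point(s)
  x = 5: RHS = 4, y in [2, 17]  -> 2 point(s)
  x = 6: RHS = 1, y in [1, 18]  -> 2 point(s)
  x = 9: RHS = 4, y in [2, 17]  -> 2 point(s)
  x = 11: RHS = 0, y in [0]  -> 1 point(s)
  x = 17: RHS = 16, y in [4, 15]  -> 2 point(s)
  x = 18: RHS = 5, y in [9, 10]  -> 2 point(s)
Affine points: 17. Add the point at infinity: total = 18.

#E(F_19) = 18


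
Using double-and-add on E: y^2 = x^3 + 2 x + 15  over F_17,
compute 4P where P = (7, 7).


k = 4 = 100_2 (binary, LSB first: 001)
Double-and-add from P = (7, 7):
  bit 0 = 0: acc unchanged = O
  bit 1 = 0: acc unchanged = O
  bit 2 = 1: acc = O + (0, 10) = (0, 10)

4P = (0, 10)


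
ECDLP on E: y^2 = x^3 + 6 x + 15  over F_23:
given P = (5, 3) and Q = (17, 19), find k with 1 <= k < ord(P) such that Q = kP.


Enumerate multiples of P until we hit Q = (17, 19):
  1P = (5, 3)
  2P = (17, 19)
Match found at i = 2.

k = 2


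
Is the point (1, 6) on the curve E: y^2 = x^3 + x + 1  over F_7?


Check whether y^2 = x^3 + 1 x + 1 (mod 7) for (x, y) = (1, 6).
LHS: y^2 = 6^2 mod 7 = 1
RHS: x^3 + 1 x + 1 = 1^3 + 1*1 + 1 mod 7 = 3
LHS != RHS

No, not on the curve


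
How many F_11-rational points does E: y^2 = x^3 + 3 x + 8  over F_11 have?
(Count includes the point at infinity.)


For each x in F_11, count y with y^2 = x^3 + 3 x + 8 mod 11:
  x = 1: RHS = 1, y in [1, 10]  -> 2 point(s)
  x = 2: RHS = 0, y in [0]  -> 1 point(s)
  x = 3: RHS = 0, y in [0]  -> 1 point(s)
  x = 5: RHS = 5, y in [4, 7]  -> 2 point(s)
  x = 6: RHS = 0, y in [0]  -> 1 point(s)
  x = 7: RHS = 9, y in [3, 8]  -> 2 point(s)
  x = 8: RHS = 5, y in [4, 7]  -> 2 point(s)
  x = 9: RHS = 5, y in [4, 7]  -> 2 point(s)
  x = 10: RHS = 4, y in [2, 9]  -> 2 point(s)
Affine points: 15. Add the point at infinity: total = 16.

#E(F_11) = 16


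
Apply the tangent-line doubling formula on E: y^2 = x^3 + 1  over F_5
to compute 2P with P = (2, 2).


Doubling: s = (3 x1^2 + a) / (2 y1)
s = (3*2^2 + 0) / (2*2) mod 5 = 3
x3 = s^2 - 2 x1 mod 5 = 3^2 - 2*2 = 0
y3 = s (x1 - x3) - y1 mod 5 = 3 * (2 - 0) - 2 = 4

2P = (0, 4)


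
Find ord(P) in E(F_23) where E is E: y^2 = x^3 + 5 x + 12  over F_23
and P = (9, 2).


Compute successive multiples of P until we hit O:
  1P = (9, 2)
  2P = (8, 14)
  3P = (12, 11)
  4P = (11, 15)
  5P = (5, 1)
  6P = (22, 12)
  7P = (16, 5)
  8P = (1, 8)
  ... (continuing to 30P)
  30P = O

ord(P) = 30


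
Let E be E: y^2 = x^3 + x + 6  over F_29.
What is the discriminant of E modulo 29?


4 a^3 + 27 b^2 = 4*1^3 + 27*6^2 = 4 + 972 = 976
Delta = -16 * (976) = -15616
Delta mod 29 = 15

Delta = 15 (mod 29)


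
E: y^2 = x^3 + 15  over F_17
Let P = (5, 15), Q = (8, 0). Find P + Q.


P != Q, so use the chord formula.
s = (y2 - y1) / (x2 - x1) = (2) / (3) mod 17 = 12
x3 = s^2 - x1 - x2 mod 17 = 12^2 - 5 - 8 = 12
y3 = s (x1 - x3) - y1 mod 17 = 12 * (5 - 12) - 15 = 3

P + Q = (12, 3)


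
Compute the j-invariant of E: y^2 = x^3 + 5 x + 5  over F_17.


Delta = -16(4 a^3 + 27 b^2) mod 17 = 2
-1728 * (4 a)^3 = -1728 * (4*5)^3 mod 17 = 9
j = 9 * 2^(-1) mod 17 = 13

j = 13 (mod 17)


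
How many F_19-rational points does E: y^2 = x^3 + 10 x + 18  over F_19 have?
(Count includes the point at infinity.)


For each x in F_19, count y with y^2 = x^3 + 10 x + 18 mod 19:
  x = 6: RHS = 9, y in [3, 16]  -> 2 point(s)
  x = 9: RHS = 1, y in [1, 18]  -> 2 point(s)
  x = 10: RHS = 16, y in [4, 15]  -> 2 point(s)
  x = 12: RHS = 4, y in [2, 17]  -> 2 point(s)
  x = 15: RHS = 9, y in [3, 16]  -> 2 point(s)
  x = 17: RHS = 9, y in [3, 16]  -> 2 point(s)
  x = 18: RHS = 7, y in [8, 11]  -> 2 point(s)
Affine points: 14. Add the point at infinity: total = 15.

#E(F_19) = 15


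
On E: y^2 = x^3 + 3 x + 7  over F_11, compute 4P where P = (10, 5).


k = 4 = 100_2 (binary, LSB first: 001)
Double-and-add from P = (10, 5):
  bit 0 = 0: acc unchanged = O
  bit 1 = 0: acc unchanged = O
  bit 2 = 1: acc = O + (10, 6) = (10, 6)

4P = (10, 6)


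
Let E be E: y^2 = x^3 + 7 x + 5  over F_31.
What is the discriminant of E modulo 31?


4 a^3 + 27 b^2 = 4*7^3 + 27*5^2 = 1372 + 675 = 2047
Delta = -16 * (2047) = -32752
Delta mod 31 = 15

Delta = 15 (mod 31)


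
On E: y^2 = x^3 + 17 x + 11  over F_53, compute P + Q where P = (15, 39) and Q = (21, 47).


P != Q, so use the chord formula.
s = (y2 - y1) / (x2 - x1) = (8) / (6) mod 53 = 19
x3 = s^2 - x1 - x2 mod 53 = 19^2 - 15 - 21 = 7
y3 = s (x1 - x3) - y1 mod 53 = 19 * (15 - 7) - 39 = 7

P + Q = (7, 7)


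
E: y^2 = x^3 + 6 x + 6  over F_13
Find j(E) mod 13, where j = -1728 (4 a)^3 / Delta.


Delta = -16(4 a^3 + 27 b^2) mod 13 = 4
-1728 * (4 a)^3 = -1728 * (4*6)^3 mod 13 = 5
j = 5 * 4^(-1) mod 13 = 11

j = 11 (mod 13)


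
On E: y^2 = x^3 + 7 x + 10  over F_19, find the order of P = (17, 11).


Compute successive multiples of P until we hit O:
  1P = (17, 11)
  2P = (4, 8)
  3P = (3, 1)
  4P = (3, 18)
  5P = (4, 11)
  6P = (17, 8)
  7P = O

ord(P) = 7


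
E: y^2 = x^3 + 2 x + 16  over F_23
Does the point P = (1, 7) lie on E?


Check whether y^2 = x^3 + 2 x + 16 (mod 23) for (x, y) = (1, 7).
LHS: y^2 = 7^2 mod 23 = 3
RHS: x^3 + 2 x + 16 = 1^3 + 2*1 + 16 mod 23 = 19
LHS != RHS

No, not on the curve


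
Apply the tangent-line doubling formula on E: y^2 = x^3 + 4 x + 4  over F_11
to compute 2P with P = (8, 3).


Doubling: s = (3 x1^2 + a) / (2 y1)
s = (3*8^2 + 4) / (2*3) mod 11 = 7
x3 = s^2 - 2 x1 mod 11 = 7^2 - 2*8 = 0
y3 = s (x1 - x3) - y1 mod 11 = 7 * (8 - 0) - 3 = 9

2P = (0, 9)


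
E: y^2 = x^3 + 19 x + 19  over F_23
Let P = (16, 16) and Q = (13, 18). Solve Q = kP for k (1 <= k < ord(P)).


Enumerate multiples of P until we hit Q = (13, 18):
  1P = (16, 16)
  2P = (18, 11)
  3P = (1, 4)
  4P = (14, 4)
  5P = (6, 21)
  6P = (7, 14)
  7P = (8, 19)
  8P = (11, 8)
  9P = (5, 20)
  10P = (20, 21)
  11P = (13, 5)
  12P = (10, 6)
  13P = (10, 17)
  14P = (13, 18)
Match found at i = 14.

k = 14


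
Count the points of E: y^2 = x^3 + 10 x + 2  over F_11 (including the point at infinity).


For each x in F_11, count y with y^2 = x^3 + 10 x + 2 mod 11:
  x = 3: RHS = 4, y in [2, 9]  -> 2 point(s)
  x = 5: RHS = 1, y in [1, 10]  -> 2 point(s)
  x = 6: RHS = 3, y in [5, 6]  -> 2 point(s)
  x = 8: RHS = 0, y in [0]  -> 1 point(s)
Affine points: 7. Add the point at infinity: total = 8.

#E(F_11) = 8


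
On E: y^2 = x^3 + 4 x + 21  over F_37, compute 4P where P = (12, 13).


k = 4 = 100_2 (binary, LSB first: 001)
Double-and-add from P = (12, 13):
  bit 0 = 0: acc unchanged = O
  bit 1 = 0: acc unchanged = O
  bit 2 = 1: acc = O + (12, 13) = (12, 13)

4P = (12, 13)


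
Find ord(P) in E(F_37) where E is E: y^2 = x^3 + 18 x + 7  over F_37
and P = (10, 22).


Compute successive multiples of P until we hit O:
  1P = (10, 22)
  2P = (8, 16)
  3P = (28, 35)
  4P = (9, 26)
  5P = (34, 0)
  6P = (9, 11)
  7P = (28, 2)
  8P = (8, 21)
  ... (continuing to 10P)
  10P = O

ord(P) = 10


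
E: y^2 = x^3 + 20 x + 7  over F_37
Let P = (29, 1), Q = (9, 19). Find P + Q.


P != Q, so use the chord formula.
s = (y2 - y1) / (x2 - x1) = (18) / (17) mod 37 = 25
x3 = s^2 - x1 - x2 mod 37 = 25^2 - 29 - 9 = 32
y3 = s (x1 - x3) - y1 mod 37 = 25 * (29 - 32) - 1 = 35

P + Q = (32, 35)


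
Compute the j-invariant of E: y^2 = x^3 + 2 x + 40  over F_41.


Delta = -16(4 a^3 + 27 b^2) mod 41 = 40
-1728 * (4 a)^3 = -1728 * (4*2)^3 mod 41 = 3
j = 3 * 40^(-1) mod 41 = 38

j = 38 (mod 41)


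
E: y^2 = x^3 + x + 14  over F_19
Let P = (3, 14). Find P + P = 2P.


Doubling: s = (3 x1^2 + a) / (2 y1)
s = (3*3^2 + 1) / (2*14) mod 19 = 1
x3 = s^2 - 2 x1 mod 19 = 1^2 - 2*3 = 14
y3 = s (x1 - x3) - y1 mod 19 = 1 * (3 - 14) - 14 = 13

2P = (14, 13)


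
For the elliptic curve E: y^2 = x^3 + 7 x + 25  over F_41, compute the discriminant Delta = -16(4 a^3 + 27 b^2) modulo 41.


4 a^3 + 27 b^2 = 4*7^3 + 27*25^2 = 1372 + 16875 = 18247
Delta = -16 * (18247) = -291952
Delta mod 41 = 9

Delta = 9 (mod 41)


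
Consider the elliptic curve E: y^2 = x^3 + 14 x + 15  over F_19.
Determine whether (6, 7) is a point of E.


Check whether y^2 = x^3 + 14 x + 15 (mod 19) for (x, y) = (6, 7).
LHS: y^2 = 7^2 mod 19 = 11
RHS: x^3 + 14 x + 15 = 6^3 + 14*6 + 15 mod 19 = 11
LHS = RHS

Yes, on the curve


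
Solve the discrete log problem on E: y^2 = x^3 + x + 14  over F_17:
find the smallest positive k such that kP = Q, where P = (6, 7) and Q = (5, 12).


Enumerate multiples of P until we hit Q = (5, 12):
  1P = (6, 7)
  2P = (1, 4)
  3P = (9, 15)
  4P = (11, 8)
  5P = (15, 15)
  6P = (14, 1)
  7P = (5, 5)
  8P = (10, 2)
  9P = (10, 15)
  10P = (5, 12)
Match found at i = 10.

k = 10


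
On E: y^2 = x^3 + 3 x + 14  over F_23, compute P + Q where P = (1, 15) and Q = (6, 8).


P != Q, so use the chord formula.
s = (y2 - y1) / (x2 - x1) = (16) / (5) mod 23 = 17
x3 = s^2 - x1 - x2 mod 23 = 17^2 - 1 - 6 = 6
y3 = s (x1 - x3) - y1 mod 23 = 17 * (1 - 6) - 15 = 15

P + Q = (6, 15)


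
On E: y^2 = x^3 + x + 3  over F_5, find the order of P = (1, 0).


Compute successive multiples of P until we hit O:
  1P = (1, 0)
  2P = O

ord(P) = 2


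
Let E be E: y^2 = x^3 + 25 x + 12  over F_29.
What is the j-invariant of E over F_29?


Delta = -16(4 a^3 + 27 b^2) mod 29 = 4
-1728 * (4 a)^3 = -1728 * (4*25)^3 mod 29 = 3
j = 3 * 4^(-1) mod 29 = 8

j = 8 (mod 29)


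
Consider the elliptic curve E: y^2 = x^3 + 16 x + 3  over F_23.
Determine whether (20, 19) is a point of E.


Check whether y^2 = x^3 + 16 x + 3 (mod 23) for (x, y) = (20, 19).
LHS: y^2 = 19^2 mod 23 = 16
RHS: x^3 + 16 x + 3 = 20^3 + 16*20 + 3 mod 23 = 20
LHS != RHS

No, not on the curve


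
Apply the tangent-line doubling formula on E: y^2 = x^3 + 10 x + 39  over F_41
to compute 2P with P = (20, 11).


Doubling: s = (3 x1^2 + a) / (2 y1)
s = (3*20^2 + 10) / (2*11) mod 41 = 14
x3 = s^2 - 2 x1 mod 41 = 14^2 - 2*20 = 33
y3 = s (x1 - x3) - y1 mod 41 = 14 * (20 - 33) - 11 = 12

2P = (33, 12)


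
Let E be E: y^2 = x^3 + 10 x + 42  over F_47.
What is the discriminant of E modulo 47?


4 a^3 + 27 b^2 = 4*10^3 + 27*42^2 = 4000 + 47628 = 51628
Delta = -16 * (51628) = -826048
Delta mod 47 = 24

Delta = 24 (mod 47)


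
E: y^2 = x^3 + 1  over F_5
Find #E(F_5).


For each x in F_5, count y with y^2 = x^3 + 0 x + 1 mod 5:
  x = 0: RHS = 1, y in [1, 4]  -> 2 point(s)
  x = 2: RHS = 4, y in [2, 3]  -> 2 point(s)
  x = 4: RHS = 0, y in [0]  -> 1 point(s)
Affine points: 5. Add the point at infinity: total = 6.

#E(F_5) = 6


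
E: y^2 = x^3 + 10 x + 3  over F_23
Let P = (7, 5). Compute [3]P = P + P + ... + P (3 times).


k = 3 = 11_2 (binary, LSB first: 11)
Double-and-add from P = (7, 5):
  bit 0 = 1: acc = O + (7, 5) = (7, 5)
  bit 1 = 1: acc = (7, 5) + (11, 15) = (17, 16)

3P = (17, 16)


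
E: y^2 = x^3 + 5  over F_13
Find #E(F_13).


For each x in F_13, count y with y^2 = x^3 + 0 x + 5 mod 13:
  x = 2: RHS = 0, y in [0]  -> 1 point(s)
  x = 4: RHS = 4, y in [2, 11]  -> 2 point(s)
  x = 5: RHS = 0, y in [0]  -> 1 point(s)
  x = 6: RHS = 0, y in [0]  -> 1 point(s)
  x = 7: RHS = 10, y in [6, 7]  -> 2 point(s)
  x = 8: RHS = 10, y in [6, 7]  -> 2 point(s)
  x = 10: RHS = 4, y in [2, 11]  -> 2 point(s)
  x = 11: RHS = 10, y in [6, 7]  -> 2 point(s)
  x = 12: RHS = 4, y in [2, 11]  -> 2 point(s)
Affine points: 15. Add the point at infinity: total = 16.

#E(F_13) = 16


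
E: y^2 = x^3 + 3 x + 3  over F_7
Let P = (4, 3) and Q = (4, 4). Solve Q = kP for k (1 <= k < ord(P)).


Enumerate multiples of P until we hit Q = (4, 4):
  1P = (4, 3)
  2P = (3, 2)
  3P = (1, 0)
  4P = (3, 5)
  5P = (4, 4)
Match found at i = 5.

k = 5


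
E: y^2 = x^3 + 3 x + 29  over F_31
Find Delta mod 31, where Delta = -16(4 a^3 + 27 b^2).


4 a^3 + 27 b^2 = 4*3^3 + 27*29^2 = 108 + 22707 = 22815
Delta = -16 * (22815) = -365040
Delta mod 31 = 16

Delta = 16 (mod 31)


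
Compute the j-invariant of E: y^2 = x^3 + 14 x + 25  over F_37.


Delta = -16(4 a^3 + 27 b^2) mod 37 = 12
-1728 * (4 a)^3 = -1728 * (4*14)^3 mod 37 = 6
j = 6 * 12^(-1) mod 37 = 19

j = 19 (mod 37)


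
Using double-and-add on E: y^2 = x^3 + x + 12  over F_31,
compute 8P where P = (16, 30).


k = 8 = 1000_2 (binary, LSB first: 0001)
Double-and-add from P = (16, 30):
  bit 0 = 0: acc unchanged = O
  bit 1 = 0: acc unchanged = O
  bit 2 = 0: acc unchanged = O
  bit 3 = 1: acc = O + (25, 10) = (25, 10)

8P = (25, 10)


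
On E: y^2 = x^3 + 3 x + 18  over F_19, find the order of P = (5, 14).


Compute successive multiples of P until we hit O:
  1P = (5, 14)
  2P = (6, 9)
  3P = (14, 12)
  4P = (16, 18)
  5P = (3, 4)
  6P = (17, 2)
  7P = (17, 17)
  8P = (3, 15)
  ... (continuing to 13P)
  13P = O

ord(P) = 13


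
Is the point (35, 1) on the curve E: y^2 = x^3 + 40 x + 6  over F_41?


Check whether y^2 = x^3 + 40 x + 6 (mod 41) for (x, y) = (35, 1).
LHS: y^2 = 1^2 mod 41 = 1
RHS: x^3 + 40 x + 6 = 35^3 + 40*35 + 6 mod 41 = 1
LHS = RHS

Yes, on the curve


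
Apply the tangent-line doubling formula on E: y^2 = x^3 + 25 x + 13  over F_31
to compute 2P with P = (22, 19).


Doubling: s = (3 x1^2 + a) / (2 y1)
s = (3*22^2 + 25) / (2*19) mod 31 = 25
x3 = s^2 - 2 x1 mod 31 = 25^2 - 2*22 = 23
y3 = s (x1 - x3) - y1 mod 31 = 25 * (22 - 23) - 19 = 18

2P = (23, 18)


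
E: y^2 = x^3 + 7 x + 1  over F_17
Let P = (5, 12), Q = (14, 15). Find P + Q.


P != Q, so use the chord formula.
s = (y2 - y1) / (x2 - x1) = (3) / (9) mod 17 = 6
x3 = s^2 - x1 - x2 mod 17 = 6^2 - 5 - 14 = 0
y3 = s (x1 - x3) - y1 mod 17 = 6 * (5 - 0) - 12 = 1

P + Q = (0, 1)


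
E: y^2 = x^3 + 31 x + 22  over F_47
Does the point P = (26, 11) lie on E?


Check whether y^2 = x^3 + 31 x + 22 (mod 47) for (x, y) = (26, 11).
LHS: y^2 = 11^2 mod 47 = 27
RHS: x^3 + 31 x + 22 = 26^3 + 31*26 + 22 mod 47 = 27
LHS = RHS

Yes, on the curve


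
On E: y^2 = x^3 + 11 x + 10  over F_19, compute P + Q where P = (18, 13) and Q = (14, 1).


P != Q, so use the chord formula.
s = (y2 - y1) / (x2 - x1) = (7) / (15) mod 19 = 3
x3 = s^2 - x1 - x2 mod 19 = 3^2 - 18 - 14 = 15
y3 = s (x1 - x3) - y1 mod 19 = 3 * (18 - 15) - 13 = 15

P + Q = (15, 15)


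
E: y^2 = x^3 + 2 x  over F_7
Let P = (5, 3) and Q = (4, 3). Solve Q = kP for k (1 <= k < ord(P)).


Enumerate multiples of P until we hit Q = (4, 3):
  1P = (5, 3)
  2P = (4, 4)
  3P = (6, 5)
  4P = (0, 0)
  5P = (6, 2)
  6P = (4, 3)
Match found at i = 6.

k = 6


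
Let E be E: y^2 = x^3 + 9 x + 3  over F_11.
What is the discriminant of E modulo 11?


4 a^3 + 27 b^2 = 4*9^3 + 27*3^2 = 2916 + 243 = 3159
Delta = -16 * (3159) = -50544
Delta mod 11 = 1

Delta = 1 (mod 11)


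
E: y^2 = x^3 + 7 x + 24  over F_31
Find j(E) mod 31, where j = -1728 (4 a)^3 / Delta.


Delta = -16(4 a^3 + 27 b^2) mod 31 = 1
-1728 * (4 a)^3 = -1728 * (4*7)^3 mod 31 = 1
j = 1 * 1^(-1) mod 31 = 1

j = 1 (mod 31)


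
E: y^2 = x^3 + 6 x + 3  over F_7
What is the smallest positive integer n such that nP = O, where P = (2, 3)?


Compute successive multiples of P until we hit O:
  1P = (2, 3)
  2P = (5, 2)
  3P = (4, 0)
  4P = (5, 5)
  5P = (2, 4)
  6P = O

ord(P) = 6


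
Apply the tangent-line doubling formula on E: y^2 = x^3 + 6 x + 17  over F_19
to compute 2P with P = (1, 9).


Doubling: s = (3 x1^2 + a) / (2 y1)
s = (3*1^2 + 6) / (2*9) mod 19 = 10
x3 = s^2 - 2 x1 mod 19 = 10^2 - 2*1 = 3
y3 = s (x1 - x3) - y1 mod 19 = 10 * (1 - 3) - 9 = 9

2P = (3, 9)


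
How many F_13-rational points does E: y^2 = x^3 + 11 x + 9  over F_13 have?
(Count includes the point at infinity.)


For each x in F_13, count y with y^2 = x^3 + 11 x + 9 mod 13:
  x = 0: RHS = 9, y in [3, 10]  -> 2 point(s)
  x = 2: RHS = 0, y in [0]  -> 1 point(s)
  x = 3: RHS = 4, y in [2, 11]  -> 2 point(s)
  x = 4: RHS = 0, y in [0]  -> 1 point(s)
  x = 7: RHS = 0, y in [0]  -> 1 point(s)
  x = 10: RHS = 1, y in [1, 12]  -> 2 point(s)
  x = 12: RHS = 10, y in [6, 7]  -> 2 point(s)
Affine points: 11. Add the point at infinity: total = 12.

#E(F_13) = 12


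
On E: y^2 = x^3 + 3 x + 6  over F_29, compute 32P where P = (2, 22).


k = 32 = 100000_2 (binary, LSB first: 000001)
Double-and-add from P = (2, 22):
  bit 0 = 0: acc unchanged = O
  bit 1 = 0: acc unchanged = O
  bit 2 = 0: acc unchanged = O
  bit 3 = 0: acc unchanged = O
  bit 4 = 0: acc unchanged = O
  bit 5 = 1: acc = O + (2, 7) = (2, 7)

32P = (2, 7)


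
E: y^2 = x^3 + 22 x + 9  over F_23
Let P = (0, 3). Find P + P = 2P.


Doubling: s = (3 x1^2 + a) / (2 y1)
s = (3*0^2 + 22) / (2*3) mod 23 = 19
x3 = s^2 - 2 x1 mod 23 = 19^2 - 2*0 = 16
y3 = s (x1 - x3) - y1 mod 23 = 19 * (0 - 16) - 3 = 15

2P = (16, 15)


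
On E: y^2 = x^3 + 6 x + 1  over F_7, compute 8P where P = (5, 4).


k = 8 = 1000_2 (binary, LSB first: 0001)
Double-and-add from P = (5, 4):
  bit 0 = 0: acc unchanged = O
  bit 1 = 0: acc unchanged = O
  bit 2 = 0: acc unchanged = O
  bit 3 = 1: acc = O + (3, 2) = (3, 2)

8P = (3, 2)


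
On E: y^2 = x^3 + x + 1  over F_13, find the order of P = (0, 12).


Compute successive multiples of P until we hit O:
  1P = (0, 12)
  2P = (10, 6)
  3P = (7, 0)
  4P = (10, 7)
  5P = (0, 1)
  6P = O

ord(P) = 6


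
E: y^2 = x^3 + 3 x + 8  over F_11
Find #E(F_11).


For each x in F_11, count y with y^2 = x^3 + 3 x + 8 mod 11:
  x = 1: RHS = 1, y in [1, 10]  -> 2 point(s)
  x = 2: RHS = 0, y in [0]  -> 1 point(s)
  x = 3: RHS = 0, y in [0]  -> 1 point(s)
  x = 5: RHS = 5, y in [4, 7]  -> 2 point(s)
  x = 6: RHS = 0, y in [0]  -> 1 point(s)
  x = 7: RHS = 9, y in [3, 8]  -> 2 point(s)
  x = 8: RHS = 5, y in [4, 7]  -> 2 point(s)
  x = 9: RHS = 5, y in [4, 7]  -> 2 point(s)
  x = 10: RHS = 4, y in [2, 9]  -> 2 point(s)
Affine points: 15. Add the point at infinity: total = 16.

#E(F_11) = 16


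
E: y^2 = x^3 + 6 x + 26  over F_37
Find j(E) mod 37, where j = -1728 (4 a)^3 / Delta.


Delta = -16(4 a^3 + 27 b^2) mod 37 = 23
-1728 * (4 a)^3 = -1728 * (4*6)^3 mod 37 = 31
j = 31 * 23^(-1) mod 37 = 11

j = 11 (mod 37)


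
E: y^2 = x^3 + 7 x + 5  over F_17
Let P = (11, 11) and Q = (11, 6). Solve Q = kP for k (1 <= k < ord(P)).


Enumerate multiples of P until we hit Q = (11, 6):
  1P = (11, 11)
  2P = (14, 5)
  3P = (13, 10)
  4P = (6, 12)
  5P = (15, 0)
  6P = (6, 5)
  7P = (13, 7)
  8P = (14, 12)
  9P = (11, 6)
Match found at i = 9.

k = 9
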